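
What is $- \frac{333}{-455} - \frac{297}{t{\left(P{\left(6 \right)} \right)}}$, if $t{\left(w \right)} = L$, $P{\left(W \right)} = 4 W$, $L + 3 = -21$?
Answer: $\frac{47709}{3640} \approx 13.107$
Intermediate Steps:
$L = -24$ ($L = -3 - 21 = -24$)
$t{\left(w \right)} = -24$
$- \frac{333}{-455} - \frac{297}{t{\left(P{\left(6 \right)} \right)}} = - \frac{333}{-455} - \frac{297}{-24} = \left(-333\right) \left(- \frac{1}{455}\right) - - \frac{99}{8} = \frac{333}{455} + \frac{99}{8} = \frac{47709}{3640}$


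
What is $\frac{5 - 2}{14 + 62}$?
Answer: $\frac{3}{76} \approx 0.039474$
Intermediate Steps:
$\frac{5 - 2}{14 + 62} = \frac{5 - 2}{76} = 3 \cdot \frac{1}{76} = \frac{3}{76}$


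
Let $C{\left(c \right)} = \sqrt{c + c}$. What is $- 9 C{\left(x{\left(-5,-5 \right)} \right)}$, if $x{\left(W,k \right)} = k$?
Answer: $- 9 i \sqrt{10} \approx - 28.461 i$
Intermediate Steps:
$C{\left(c \right)} = \sqrt{2} \sqrt{c}$ ($C{\left(c \right)} = \sqrt{2 c} = \sqrt{2} \sqrt{c}$)
$- 9 C{\left(x{\left(-5,-5 \right)} \right)} = - 9 \sqrt{2} \sqrt{-5} = - 9 \sqrt{2} i \sqrt{5} = - 9 i \sqrt{10}$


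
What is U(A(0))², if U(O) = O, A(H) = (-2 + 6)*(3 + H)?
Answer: 144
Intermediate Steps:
A(H) = 12 + 4*H (A(H) = 4*(3 + H) = 12 + 4*H)
U(A(0))² = (12 + 4*0)² = (12 + 0)² = 12² = 144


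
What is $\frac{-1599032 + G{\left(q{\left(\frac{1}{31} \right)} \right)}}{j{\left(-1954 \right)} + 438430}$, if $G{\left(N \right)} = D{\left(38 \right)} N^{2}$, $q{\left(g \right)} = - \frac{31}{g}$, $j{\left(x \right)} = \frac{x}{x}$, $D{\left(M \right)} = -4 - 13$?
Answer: $- \frac{17298889}{438431} \approx -39.456$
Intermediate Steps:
$D{\left(M \right)} = -17$
$j{\left(x \right)} = 1$
$G{\left(N \right)} = - 17 N^{2}$
$\frac{-1599032 + G{\left(q{\left(\frac{1}{31} \right)} \right)}}{j{\left(-1954 \right)} + 438430} = \frac{-1599032 - 17 \left(- \frac{31}{\frac{1}{31}}\right)^{2}}{1 + 438430} = \frac{-1599032 - 17 \left(- 31 \frac{1}{\frac{1}{31}}\right)^{2}}{438431} = \left(-1599032 - 17 \left(\left(-31\right) 31\right)^{2}\right) \frac{1}{438431} = \left(-1599032 - 17 \left(-961\right)^{2}\right) \frac{1}{438431} = \left(-1599032 - 15699857\right) \frac{1}{438431} = \left(-17298889\right) \frac{1}{438431} = - \frac{17298889}{438431}$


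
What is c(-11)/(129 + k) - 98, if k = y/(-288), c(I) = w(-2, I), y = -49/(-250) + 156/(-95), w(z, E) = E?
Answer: -17309977162/176478869 ≈ -98.085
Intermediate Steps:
y = -6869/4750 (y = -49*(-1/250) + 156*(-1/95) = 49/250 - 156/95 = -6869/4750 ≈ -1.4461)
c(I) = I
k = 6869/1368000 (k = -6869/4750/(-288) = -6869/4750*(-1/288) = 6869/1368000 ≈ 0.0050212)
c(-11)/(129 + k) - 98 = -11/(129 + 6869/1368000) - 98 = -11/(176478869/1368000) - 98 = (1368000/176478869)*(-11) - 98 = -15048000/176478869 - 98 = -17309977162/176478869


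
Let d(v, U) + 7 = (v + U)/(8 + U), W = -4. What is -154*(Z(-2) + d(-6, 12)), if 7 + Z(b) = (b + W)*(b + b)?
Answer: -7931/5 ≈ -1586.2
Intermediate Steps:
d(v, U) = -7 + (U + v)/(8 + U) (d(v, U) = -7 + (v + U)/(8 + U) = -7 + (U + v)/(8 + U))
Z(b) = -7 + 2*b*(-4 + b) (Z(b) = -7 + (b - 4)*(b + b) = -7 + (-4 + b)*(2*b) = -7 + 2*b*(-4 + b))
-154*(Z(-2) + d(-6, 12)) = -154*((-7 - 8*(-2) + 2*(-2)²) + (-56 - 6 - 6*12)/(8 + 12)) = -154*((-7 + 16 + 2*4) + (-56 - 6 - 72)/20) = -154*((-7 + 16 + 8) + (1/20)*(-134)) = -154*(17 - 67/10) = -154*103/10 = -7931/5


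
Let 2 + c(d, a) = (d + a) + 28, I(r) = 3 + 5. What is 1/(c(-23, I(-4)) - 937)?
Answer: -1/926 ≈ -0.0010799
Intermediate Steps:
I(r) = 8
c(d, a) = 26 + a + d (c(d, a) = -2 + ((d + a) + 28) = -2 + ((a + d) + 28) = -2 + (28 + a + d) = 26 + a + d)
1/(c(-23, I(-4)) - 937) = 1/((26 + 8 - 23) - 937) = 1/(11 - 937) = 1/(-926) = -1/926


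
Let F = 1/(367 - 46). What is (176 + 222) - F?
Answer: 127757/321 ≈ 398.00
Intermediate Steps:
F = 1/321 ≈ 0.0031153
(176 + 222) - F = (176 + 222) - 1*1/321 = 398 - 1/321 = 127757/321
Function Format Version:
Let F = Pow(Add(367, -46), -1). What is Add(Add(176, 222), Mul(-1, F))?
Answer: Rational(127757, 321) ≈ 398.00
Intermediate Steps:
F = Rational(1, 321) (F = Pow(321, -1) = Rational(1, 321) ≈ 0.0031153)
Add(Add(176, 222), Mul(-1, F)) = Add(Add(176, 222), Mul(-1, Rational(1, 321))) = Add(398, Rational(-1, 321)) = Rational(127757, 321)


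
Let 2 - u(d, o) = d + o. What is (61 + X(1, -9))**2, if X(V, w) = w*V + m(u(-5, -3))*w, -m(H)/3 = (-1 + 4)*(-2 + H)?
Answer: 490000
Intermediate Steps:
u(d, o) = 2 - d - o (u(d, o) = 2 - (d + o) = 2 + (-d - o) = 2 - d - o)
m(H) = 18 - 9*H (m(H) = -3*(-1 + 4)*(-2 + H) = -9*(-2 + H) = -3*(-6 + 3*H) = 18 - 9*H)
X(V, w) = -72*w + V*w (X(V, w) = w*V + (18 - 9*(2 - 1*(-5) - 1*(-3)))*w = V*w + (18 - 9*(2 + 5 + 3))*w = V*w + (18 - 9*10)*w = V*w + (18 - 90)*w = V*w - 72*w = -72*w + V*w)
(61 + X(1, -9))**2 = (61 - 9*(-72 + 1))**2 = (61 - 9*(-71))**2 = (61 + 639)**2 = 700**2 = 490000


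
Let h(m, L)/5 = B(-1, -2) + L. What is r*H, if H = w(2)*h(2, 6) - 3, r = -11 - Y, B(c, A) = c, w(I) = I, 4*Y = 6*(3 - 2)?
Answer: -1175/2 ≈ -587.50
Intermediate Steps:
Y = 3/2 (Y = (6*(3 - 2))/4 = (6*1)/4 = (¼)*6 = 3/2 ≈ 1.5000)
h(m, L) = -5 + 5*L (h(m, L) = 5*(-1 + L) = -5 + 5*L)
r = -25/2 (r = -11 - 1*3/2 = -11 - 3/2 = -25/2 ≈ -12.500)
H = 47 (H = 2*(-5 + 5*6) - 3 = 2*(-5 + 30) - 3 = 2*25 - 3 = 50 - 3 = 47)
r*H = -25/2*47 = -1175/2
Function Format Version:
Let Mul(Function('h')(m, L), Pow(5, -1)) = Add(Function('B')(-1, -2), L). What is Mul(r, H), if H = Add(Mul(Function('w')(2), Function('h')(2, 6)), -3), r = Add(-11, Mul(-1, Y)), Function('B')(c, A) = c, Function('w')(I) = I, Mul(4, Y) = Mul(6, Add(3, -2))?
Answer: Rational(-1175, 2) ≈ -587.50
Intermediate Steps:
Y = Rational(3, 2) (Y = Mul(Rational(1, 4), Mul(6, Add(3, -2))) = Mul(Rational(1, 4), Mul(6, 1)) = Mul(Rational(1, 4), 6) = Rational(3, 2) ≈ 1.5000)
Function('h')(m, L) = Add(-5, Mul(5, L)) (Function('h')(m, L) = Mul(5, Add(-1, L)) = Add(-5, Mul(5, L)))
r = Rational(-25, 2) (r = Add(-11, Mul(-1, Rational(3, 2))) = Add(-11, Rational(-3, 2)) = Rational(-25, 2) ≈ -12.500)
H = 47 (H = Add(Mul(2, Add(-5, Mul(5, 6))), -3) = Add(Mul(2, Add(-5, 30)), -3) = Add(Mul(2, 25), -3) = Add(50, -3) = 47)
Mul(r, H) = Mul(Rational(-25, 2), 47) = Rational(-1175, 2)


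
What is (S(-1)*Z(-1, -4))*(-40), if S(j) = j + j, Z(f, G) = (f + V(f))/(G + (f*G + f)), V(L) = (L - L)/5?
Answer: 80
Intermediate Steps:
V(L) = 0 (V(L) = 0*(⅕) = 0)
Z(f, G) = f/(G + f + G*f) (Z(f, G) = (f + 0)/(G + (f*G + f)) = f/(G + (G*f + f)) = f/(G + (f + G*f)) = f/(G + f + G*f))
S(j) = 2*j
(S(-1)*Z(-1, -4))*(-40) = ((2*(-1))*(-1/(-4 - 1 - 4*(-1))))*(-40) = -(-2)/(-4 - 1 + 4)*(-40) = -(-2)/(-1)*(-40) = -(-2)*(-1)*(-40) = -2*1*(-40) = -2*(-40) = 80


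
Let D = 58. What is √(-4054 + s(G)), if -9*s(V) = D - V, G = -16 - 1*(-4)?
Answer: 2*I*√9139/3 ≈ 63.732*I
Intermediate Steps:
G = -12 (G = -16 + 4 = -12)
s(V) = -58/9 + V/9 (s(V) = -(58 - V)/9 = -58/9 + V/9)
√(-4054 + s(G)) = √(-4054 + (-58/9 + (⅑)*(-12))) = √(-4054 + (-58/9 - 4/3)) = √(-4054 - 70/9) = √(-36556/9) = 2*I*√9139/3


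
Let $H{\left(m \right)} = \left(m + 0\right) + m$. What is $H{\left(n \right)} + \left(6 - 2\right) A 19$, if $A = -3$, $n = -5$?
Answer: $-238$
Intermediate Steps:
$H{\left(m \right)} = 2 m$ ($H{\left(m \right)} = m + m = 2 m$)
$H{\left(n \right)} + \left(6 - 2\right) A 19 = 2 \left(-5\right) + \left(6 - 2\right) \left(-3\right) 19 = -10 + 4 \left(-3\right) 19 = -10 - 228 = -238$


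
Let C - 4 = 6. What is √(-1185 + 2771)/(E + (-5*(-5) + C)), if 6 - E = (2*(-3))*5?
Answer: √1586/71 ≈ 0.56091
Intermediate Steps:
C = 10 (C = 4 + 6 = 10)
E = 36 (E = 6 - 2*(-3)*5 = 6 - (-6)*5 = 6 - 1*(-30) = 6 + 30 = 36)
√(-1185 + 2771)/(E + (-5*(-5) + C)) = √(-1185 + 2771)/(36 + (-5*(-5) + 10)) = √1586/(36 + (25 + 10)) = √1586/(36 + 35) = √1586/71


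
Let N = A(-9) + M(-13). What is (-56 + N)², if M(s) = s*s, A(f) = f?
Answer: 10816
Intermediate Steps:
M(s) = s²
N = 160 (N = -9 + (-13)² = -9 + 169 = 160)
(-56 + N)² = (-56 + 160)² = 104² = 10816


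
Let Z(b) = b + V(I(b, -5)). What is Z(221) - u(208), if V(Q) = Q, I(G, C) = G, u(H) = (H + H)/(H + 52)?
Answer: 2202/5 ≈ 440.40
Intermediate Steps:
u(H) = 2*H/(52 + H) (u(H) = (2*H)/(52 + H) = 2*H/(52 + H))
Z(b) = 2*b (Z(b) = b + b = 2*b)
Z(221) - u(208) = 2*221 - 2*208/(52 + 208) = 442 - 2*208/260 = 442 - 1*8/5 = 442 - 8/5 = 2202/5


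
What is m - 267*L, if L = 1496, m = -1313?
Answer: -400745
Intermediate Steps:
m - 267*L = -1313 - 267*1496 = -1313 - 399432 = -400745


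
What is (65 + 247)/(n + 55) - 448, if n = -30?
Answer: -10888/25 ≈ -435.52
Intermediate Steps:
(65 + 247)/(n + 55) - 448 = (65 + 247)/(-30 + 55) - 448 = 312/25 - 448 = -10888/25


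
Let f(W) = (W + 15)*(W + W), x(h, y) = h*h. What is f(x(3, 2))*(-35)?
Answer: -15120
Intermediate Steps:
x(h, y) = h**2
f(W) = 2*W*(15 + W) (f(W) = (15 + W)*(2*W) = 2*W*(15 + W))
f(x(3, 2))*(-35) = (2*3**2*(15 + 3**2))*(-35) = (2*9*(15 + 9))*(-35) = (2*9*24)*(-35) = 432*(-35) = -15120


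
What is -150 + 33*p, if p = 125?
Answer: 3975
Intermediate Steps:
-150 + 33*p = -150 + 33*125 = -150 + 4125 = 3975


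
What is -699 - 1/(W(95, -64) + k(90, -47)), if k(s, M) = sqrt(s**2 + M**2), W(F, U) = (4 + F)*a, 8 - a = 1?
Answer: -328488753/469940 + 13*sqrt(61)/469940 ≈ -699.00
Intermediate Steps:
a = 7 (a = 8 - 1*1 = 8 - 1 = 7)
W(F, U) = 28 + 7*F (W(F, U) = (4 + F)*7 = 28 + 7*F)
k(s, M) = sqrt(M**2 + s**2)
-699 - 1/(W(95, -64) + k(90, -47)) = -699 - 1/((28 + 7*95) + sqrt((-47)**2 + 90**2)) = -699 - 1/((28 + 665) + sqrt(2209 + 8100)) = -699 - 1/(693 + sqrt(10309)) = -699 - 1/(693 + 13*sqrt(61))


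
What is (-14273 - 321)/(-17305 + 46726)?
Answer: -14594/29421 ≈ -0.49604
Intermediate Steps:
(-14273 - 321)/(-17305 + 46726) = -14594/29421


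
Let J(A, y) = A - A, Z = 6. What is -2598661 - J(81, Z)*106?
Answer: -2598661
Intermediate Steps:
J(A, y) = 0
-2598661 - J(81, Z)*106 = -2598661 - 0*106 = -2598661 - 1*0 = -2598661 + 0 = -2598661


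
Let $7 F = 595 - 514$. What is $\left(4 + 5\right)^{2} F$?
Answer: $\frac{6561}{7} \approx 937.29$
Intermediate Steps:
$F = \frac{81}{7}$ ($F = \frac{595 - 514}{7} = \frac{1}{7} \cdot 81 = \frac{81}{7} \approx 11.571$)
$\left(4 + 5\right)^{2} F = \left(4 + 5\right)^{2} \cdot \frac{81}{7} = 9^{2} \cdot \frac{81}{7} = 81 \cdot \frac{81}{7} = \frac{6561}{7}$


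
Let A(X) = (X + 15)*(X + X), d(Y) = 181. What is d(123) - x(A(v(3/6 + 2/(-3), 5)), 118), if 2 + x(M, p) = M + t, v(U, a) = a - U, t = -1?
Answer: -439/18 ≈ -24.389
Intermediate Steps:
A(X) = 2*X*(15 + X) (A(X) = (15 + X)*(2*X) = 2*X*(15 + X))
x(M, p) = -3 + M (x(M, p) = -2 + (M - 1) = -2 + (-1 + M) = -3 + M)
d(123) - x(A(v(3/6 + 2/(-3), 5)), 118) = 181 - (-3 + 2*(5 - (3/6 + 2/(-3)))*(15 + (5 - (3/6 + 2/(-3))))) = 181 - (-3 + 2*(5 - (3*(⅙) + 2*(-⅓)))*(15 + (5 - (3*(⅙) + 2*(-⅓))))) = 181 - (-3 + 2*(5 - (½ - ⅔))*(15 + (5 - (½ - ⅔)))) = 181 - (-3 + 2*(5 - 1*(-⅙))*(15 + (5 - 1*(-⅙)))) = 181 - (-3 + 2*(5 + ⅙)*(15 + (5 + ⅙))) = 181 - (-3 + 2*(31/6)*(15 + 31/6)) = 181 - (-3 + 2*(31/6)*(121/6)) = 181 - (-3 + 3751/18) = 181 - 1*3697/18 = 181 - 3697/18 = -439/18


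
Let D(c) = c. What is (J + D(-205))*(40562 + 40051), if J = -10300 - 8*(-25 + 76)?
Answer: -879729669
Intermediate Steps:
J = -10708 (J = -10300 - 8*51 = -10300 - 1*408 = -10300 - 408 = -10708)
(J + D(-205))*(40562 + 40051) = (-10708 - 205)*(40562 + 40051) = -10913*80613 = -879729669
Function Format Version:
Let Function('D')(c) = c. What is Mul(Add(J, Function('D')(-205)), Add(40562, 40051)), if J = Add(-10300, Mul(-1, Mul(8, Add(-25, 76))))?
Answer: -879729669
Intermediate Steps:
J = -10708 (J = Add(-10300, Mul(-1, Mul(8, 51))) = Add(-10300, Mul(-1, 408)) = Add(-10300, -408) = -10708)
Mul(Add(J, Function('D')(-205)), Add(40562, 40051)) = Mul(Add(-10708, -205), Add(40562, 40051)) = Mul(-10913, 80613) = -879729669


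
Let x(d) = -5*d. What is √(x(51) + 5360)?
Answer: √5105 ≈ 71.449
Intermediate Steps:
√(x(51) + 5360) = √(-5*51 + 5360) = √(-255 + 5360) = √5105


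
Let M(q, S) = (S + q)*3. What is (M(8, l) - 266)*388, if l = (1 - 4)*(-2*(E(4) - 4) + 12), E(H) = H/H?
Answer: -156752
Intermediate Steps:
E(H) = 1
l = -54 (l = (1 - 4)*(-2*(1 - 4) + 12) = -3*(-2*(-3) + 12) = -3*(6 + 12) = -3*18 = -54)
M(q, S) = 3*S + 3*q
(M(8, l) - 266)*388 = ((3*(-54) + 3*8) - 266)*388 = ((-162 + 24) - 266)*388 = (-138 - 266)*388 = -404*388 = -156752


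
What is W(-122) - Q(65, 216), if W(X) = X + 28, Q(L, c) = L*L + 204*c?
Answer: -48383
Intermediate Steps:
Q(L, c) = L² + 204*c
W(X) = 28 + X
W(-122) - Q(65, 216) = (28 - 122) - (65² + 204*216) = -94 - (4225 + 44064) = -94 - 1*48289 = -94 - 48289 = -48383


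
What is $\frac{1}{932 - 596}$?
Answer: $\frac{1}{336} \approx 0.0029762$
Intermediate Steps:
$\frac{1}{932 - 596} = \frac{1}{336}$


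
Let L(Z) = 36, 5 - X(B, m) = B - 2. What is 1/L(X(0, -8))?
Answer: 1/36 ≈ 0.027778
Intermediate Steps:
X(B, m) = 7 - B (X(B, m) = 5 - (B - 2) = 5 - (-2 + B) = 5 + (2 - B) = 7 - B)
1/L(X(0, -8)) = 1/36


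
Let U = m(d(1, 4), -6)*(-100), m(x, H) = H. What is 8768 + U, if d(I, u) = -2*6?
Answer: 9368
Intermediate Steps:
d(I, u) = -12
U = 600 (U = -6*(-100) = 600)
8768 + U = 8768 + 600 = 9368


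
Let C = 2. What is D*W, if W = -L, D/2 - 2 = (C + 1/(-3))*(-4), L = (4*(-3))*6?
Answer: -672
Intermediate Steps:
L = -72 (L = -12*6 = -72)
D = -28/3 (D = 4 + 2*((2 + 1/(-3))*(-4)) = 4 + 2*((2 - ⅓)*(-4)) = 4 + 2*((5/3)*(-4)) = 4 + 2*(-20/3) = 4 - 40/3 = -28/3 ≈ -9.3333)
W = 72 (W = -1*(-72) = 72)
D*W = -28/3*72 = -672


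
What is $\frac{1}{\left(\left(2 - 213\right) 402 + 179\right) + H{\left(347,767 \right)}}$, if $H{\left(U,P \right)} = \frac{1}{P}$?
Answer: $- \frac{767}{64921180} \approx -1.1814 \cdot 10^{-5}$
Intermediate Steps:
$\frac{1}{\left(\left(2 - 213\right) 402 + 179\right) + H{\left(347,767 \right)}} = \frac{1}{\left(\left(2 - 213\right) 402 + 179\right) + \frac{1}{767}} = \frac{1}{\left(\left(-211\right) 402 + 179\right) + \frac{1}{767}} = \frac{1}{\left(-84822 + 179\right) + \frac{1}{767}} = \frac{1}{-84643 + \frac{1}{767}} = \frac{1}{- \frac{64921180}{767}} = - \frac{767}{64921180}$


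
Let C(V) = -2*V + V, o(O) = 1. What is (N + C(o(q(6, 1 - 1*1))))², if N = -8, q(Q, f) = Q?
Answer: 81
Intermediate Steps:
C(V) = -V
(N + C(o(q(6, 1 - 1*1))))² = (-8 - 1*1)² = (-8 - 1)² = (-9)² = 81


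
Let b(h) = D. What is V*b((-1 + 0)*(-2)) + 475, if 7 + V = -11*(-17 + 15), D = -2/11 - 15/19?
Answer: 96230/209 ≈ 460.43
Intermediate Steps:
D = -203/209 (D = -2*1/11 - 15*1/19 = -2/11 - 15/19 = -203/209 ≈ -0.97129)
V = 15 (V = -7 - 11*(-17 + 15) = -7 - 11*(-2) = -7 + 22 = 15)
b(h) = -203/209
V*b((-1 + 0)*(-2)) + 475 = 15*(-203/209) + 475 = -3045/209 + 475 = 96230/209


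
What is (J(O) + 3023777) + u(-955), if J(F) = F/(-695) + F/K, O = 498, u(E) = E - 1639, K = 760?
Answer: 159578882823/52820 ≈ 3.0212e+6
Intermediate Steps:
u(E) = -1639 + E
J(F) = -13*F/105640 (J(F) = F/(-695) + F/760 = F*(-1/695) + F*(1/760) = -F/695 + F/760 = -13*F/105640)
(J(O) + 3023777) + u(-955) = (-13/105640*498 + 3023777) + (-1639 - 955) = (-3237/52820 + 3023777) - 2594 = 159715897903/52820 - 2594 = 159578882823/52820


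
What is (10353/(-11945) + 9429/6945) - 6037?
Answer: -33385124607/5530535 ≈ -6036.5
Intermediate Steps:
(10353/(-11945) + 9429/6945) - 6037 = (10353*(-1/11945) + 9429*(1/6945)) - 6037 = (-10353/11945 + 3143/2315) - 6037 = 2715188/5530535 - 6037 = -33385124607/5530535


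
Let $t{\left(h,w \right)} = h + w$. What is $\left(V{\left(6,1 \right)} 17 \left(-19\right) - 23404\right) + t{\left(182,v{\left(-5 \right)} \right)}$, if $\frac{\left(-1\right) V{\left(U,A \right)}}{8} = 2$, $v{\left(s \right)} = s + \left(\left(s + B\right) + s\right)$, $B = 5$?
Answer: $-18064$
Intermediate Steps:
$v{\left(s \right)} = 5 + 3 s$ ($v{\left(s \right)} = s + \left(\left(s + 5\right) + s\right) = s + \left(\left(5 + s\right) + s\right) = s + \left(5 + 2 s\right) = 5 + 3 s$)
$V{\left(U,A \right)} = -16$ ($V{\left(U,A \right)} = \left(-8\right) 2 = -16$)
$\left(V{\left(6,1 \right)} 17 \left(-19\right) - 23404\right) + t{\left(182,v{\left(-5 \right)} \right)} = \left(\left(-16\right) 17 \left(-19\right) - 23404\right) + \left(182 + \left(5 + 3 \left(-5\right)\right)\right) = \left(\left(-272\right) \left(-19\right) - 23404\right) + \left(182 + \left(5 - 15\right)\right) = \left(5168 - 23404\right) + \left(182 - 10\right) = -18236 + 172 = -18064$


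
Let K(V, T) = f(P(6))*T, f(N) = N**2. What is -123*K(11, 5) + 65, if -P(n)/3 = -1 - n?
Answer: -271150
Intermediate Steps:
P(n) = 3 + 3*n (P(n) = -3*(-1 - n) = 3 + 3*n)
K(V, T) = 441*T (K(V, T) = (3 + 3*6)**2*T = (3 + 18)**2*T = 21**2*T = 441*T)
-123*K(11, 5) + 65 = -54243*5 + 65 = -123*2205 + 65 = -271215 + 65 = -271150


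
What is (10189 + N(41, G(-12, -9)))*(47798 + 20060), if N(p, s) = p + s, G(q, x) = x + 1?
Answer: 693644476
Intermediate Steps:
G(q, x) = 1 + x
(10189 + N(41, G(-12, -9)))*(47798 + 20060) = (10189 + (41 + (1 - 9)))*(47798 + 20060) = (10189 + (41 - 8))*67858 = (10189 + 33)*67858 = 10222*67858 = 693644476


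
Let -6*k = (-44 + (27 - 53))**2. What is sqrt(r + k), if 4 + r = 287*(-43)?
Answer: I*sqrt(118455)/3 ≈ 114.72*I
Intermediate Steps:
k = -2450/3 (k = -(-44 + (27 - 53))**2/6 = -(-44 - 26)**2/6 = -1/6*(-70)**2 = -1/6*4900 = -2450/3 ≈ -816.67)
r = -12345 (r = -4 + 287*(-43) = -4 - 12341 = -12345)
sqrt(r + k) = sqrt(-12345 - 2450/3) = sqrt(-39485/3) = I*sqrt(118455)/3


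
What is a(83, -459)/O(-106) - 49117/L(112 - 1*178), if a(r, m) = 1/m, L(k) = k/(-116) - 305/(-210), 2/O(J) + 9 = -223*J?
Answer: -27488535553/1130058 ≈ -24325.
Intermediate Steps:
O(J) = 2/(-9 - 223*J)
L(k) = 61/42 - k/116 (L(k) = k*(-1/116) - 305*(-1/210) = -k/116 + 61/42 = 61/42 - k/116)
a(83, -459)/O(-106) - 49117/L(112 - 1*178) = 1/((-459)*((-2/(9 + 223*(-106))))) - 49117/(61/42 - (112 - 1*178)/116) = -1/(459*((-2/(9 - 23638)))) - 49117/(61/42 - (112 - 178)/116) = -1/(459*((-2/(-23629)))) - 49117/(61/42 - 1/116*(-66)) = -1/(459*((-2*(-1/23629)))) - 49117/(61/42 + 33/58) = -1/(459*2/23629) - 49117/1231/609 = -1/459*23629/2 - 49117*609/1231 = -23629/918 - 29912253/1231 = -27488535553/1130058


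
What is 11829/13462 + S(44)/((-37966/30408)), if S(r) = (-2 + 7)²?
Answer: -4892356293/255549146 ≈ -19.144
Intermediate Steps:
S(r) = 25 (S(r) = 5² = 25)
11829/13462 + S(44)/((-37966/30408)) = 11829/13462 + 25/((-37966/30408)) = 11829*(1/13462) + 25/((-37966*1/30408)) = 11829/13462 + 25/(-18983/15204) = 11829/13462 + 25*(-15204/18983) = 11829/13462 - 380100/18983 = -4892356293/255549146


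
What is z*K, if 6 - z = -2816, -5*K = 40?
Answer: -22576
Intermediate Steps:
K = -8 (K = -⅕*40 = -8)
z = 2822 (z = 6 - 1*(-2816) = 6 + 2816 = 2822)
z*K = 2822*(-8) = -22576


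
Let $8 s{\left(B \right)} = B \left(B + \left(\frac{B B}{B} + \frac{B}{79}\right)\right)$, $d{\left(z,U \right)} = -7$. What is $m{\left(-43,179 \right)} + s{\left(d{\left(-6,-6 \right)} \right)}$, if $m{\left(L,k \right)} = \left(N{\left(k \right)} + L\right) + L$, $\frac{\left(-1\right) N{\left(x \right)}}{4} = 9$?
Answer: $- \frac{69313}{632} \approx -109.67$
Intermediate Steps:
$N{\left(x \right)} = -36$ ($N{\left(x \right)} = \left(-4\right) 9 = -36$)
$s{\left(B \right)} = \frac{159 B^{2}}{632}$ ($s{\left(B \right)} = \frac{B \left(B + \left(\frac{B B}{B} + \frac{B}{79}\right)\right)}{8} = \frac{B \left(B + \left(\frac{B^{2}}{B} + B \frac{1}{79}\right)\right)}{8} = \frac{B \left(B + \left(B + \frac{B}{79}\right)\right)}{8} = \frac{B \left(B + \frac{80 B}{79}\right)}{8} = \frac{B \frac{159 B}{79}}{8} = \frac{\frac{159}{79} B^{2}}{8} = \frac{159 B^{2}}{632}$)
$m{\left(L,k \right)} = -36 + 2 L$ ($m{\left(L,k \right)} = \left(-36 + L\right) + L = -36 + 2 L$)
$m{\left(-43,179 \right)} + s{\left(d{\left(-6,-6 \right)} \right)} = \left(-36 + 2 \left(-43\right)\right) + \frac{159 \left(-7\right)^{2}}{632} = \left(-36 - 86\right) + \frac{159}{632} \cdot 49 = -122 + \frac{7791}{632} = - \frac{69313}{632}$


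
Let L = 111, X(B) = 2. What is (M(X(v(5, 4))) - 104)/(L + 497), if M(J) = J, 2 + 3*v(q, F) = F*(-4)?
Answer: -51/304 ≈ -0.16776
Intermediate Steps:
v(q, F) = -⅔ - 4*F/3 (v(q, F) = -⅔ + (F*(-4))/3 = -⅔ + (-4*F)/3 = -⅔ - 4*F/3)
(M(X(v(5, 4))) - 104)/(L + 497) = (2 - 104)/(111 + 497) = -102/608 = -102*1/608 = -51/304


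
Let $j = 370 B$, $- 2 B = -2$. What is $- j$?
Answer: $-370$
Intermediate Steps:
$B = 1$ ($B = \left(- \frac{1}{2}\right) \left(-2\right) = 1$)
$j = 370$ ($j = 370 \cdot 1 = 370$)
$- j = \left(-1\right) 370 = -370$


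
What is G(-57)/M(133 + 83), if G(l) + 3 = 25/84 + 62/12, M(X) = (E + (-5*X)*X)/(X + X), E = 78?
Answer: -1242/272069 ≈ -0.0045650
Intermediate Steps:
M(X) = (78 - 5*X²)/(2*X) (M(X) = (78 + (-5*X)*X)/(X + X) = (78 - 5*X²)/((2*X)) = (78 - 5*X²)*(1/(2*X)) = (78 - 5*X²)/(2*X))
G(l) = 69/28 (G(l) = -3 + (25/84 + 62/12) = -3 + (25*(1/84) + 62*(1/12)) = -3 + (25/84 + 31/6) = -3 + 153/28 = 69/28)
G(-57)/M(133 + 83) = 69/(28*(39/(133 + 83) - 5*(133 + 83)/2)) = 69/(28*(39/216 - 5/2*216)) = 69/(28*(39*(1/216) - 540)) = 69/(28*(13/72 - 540)) = 69/(28*(-38867/72)) = (69/28)*(-72/38867) = -1242/272069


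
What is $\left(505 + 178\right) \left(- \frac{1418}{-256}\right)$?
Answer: $\frac{484247}{128} \approx 3783.2$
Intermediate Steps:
$\left(505 + 178\right) \left(- \frac{1418}{-256}\right) = 683 \left(\left(-1418\right) \left(- \frac{1}{256}\right)\right) = 683 \cdot \frac{709}{128} = \frac{484247}{128}$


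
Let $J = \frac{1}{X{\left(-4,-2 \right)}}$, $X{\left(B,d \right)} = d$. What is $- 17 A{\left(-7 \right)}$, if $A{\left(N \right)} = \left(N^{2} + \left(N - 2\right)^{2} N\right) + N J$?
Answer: $\frac{17493}{2} \approx 8746.5$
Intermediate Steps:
$J = - \frac{1}{2}$ ($J = \frac{1}{-2} = - \frac{1}{2} \approx -0.5$)
$A{\left(N \right)} = N^{2} - \frac{N}{2} + N \left(-2 + N\right)^{2}$ ($A{\left(N \right)} = \left(N^{2} + \left(N - 2\right)^{2} N\right) + N \left(- \frac{1}{2}\right) = \left(N^{2} + \left(-2 + N\right)^{2} N\right) - \frac{N}{2} = \left(N^{2} + N \left(-2 + N\right)^{2}\right) - \frac{N}{2} = N^{2} - \frac{N}{2} + N \left(-2 + N\right)^{2}$)
$- 17 A{\left(-7 \right)} = - 17 \cdot \frac{1}{2} \left(-7\right) \left(7 - -42 + 2 \left(-7\right)^{2}\right) = - 17 \cdot \frac{1}{2} \left(-7\right) \left(7 + 42 + 2 \cdot 49\right) = - 17 \cdot \frac{1}{2} \left(-7\right) \left(7 + 42 + 98\right) = - 17 \cdot \frac{1}{2} \left(-7\right) 147 = \left(-17\right) \left(- \frac{1029}{2}\right) = \frac{17493}{2}$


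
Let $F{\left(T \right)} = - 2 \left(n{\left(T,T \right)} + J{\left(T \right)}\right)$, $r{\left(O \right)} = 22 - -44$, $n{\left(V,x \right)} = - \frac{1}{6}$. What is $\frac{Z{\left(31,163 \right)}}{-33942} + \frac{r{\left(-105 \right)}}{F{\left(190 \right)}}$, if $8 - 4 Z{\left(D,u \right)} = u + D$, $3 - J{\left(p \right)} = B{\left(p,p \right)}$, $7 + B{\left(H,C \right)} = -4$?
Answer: $- \frac{4477771}{1878124} \approx -2.3842$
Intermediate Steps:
$B{\left(H,C \right)} = -11$ ($B{\left(H,C \right)} = -7 - 4 = -11$)
$n{\left(V,x \right)} = - \frac{1}{6}$ ($n{\left(V,x \right)} = \left(-1\right) \frac{1}{6} = - \frac{1}{6}$)
$J{\left(p \right)} = 14$ ($J{\left(p \right)} = 3 - -11 = 3 + 11 = 14$)
$Z{\left(D,u \right)} = 2 - \frac{D}{4} - \frac{u}{4}$ ($Z{\left(D,u \right)} = 2 - \frac{u + D}{4} = 2 - \frac{D + u}{4} = 2 - \left(\frac{D}{4} + \frac{u}{4}\right) = 2 - \frac{D}{4} - \frac{u}{4}$)
$r{\left(O \right)} = 66$ ($r{\left(O \right)} = 22 + 44 = 66$)
$F{\left(T \right)} = - \frac{83}{3}$ ($F{\left(T \right)} = - 2 \left(- \frac{1}{6} + 14\right) = \left(-2\right) \frac{83}{6} = - \frac{83}{3}$)
$\frac{Z{\left(31,163 \right)}}{-33942} + \frac{r{\left(-105 \right)}}{F{\left(190 \right)}} = \frac{2 - \frac{31}{4} - \frac{163}{4}}{-33942} + \frac{66}{- \frac{83}{3}} = \left(2 - \frac{31}{4} - \frac{163}{4}\right) \left(- \frac{1}{33942}\right) + 66 \left(- \frac{3}{83}\right) = \left(- \frac{93}{2}\right) \left(- \frac{1}{33942}\right) - \frac{198}{83} = \frac{31}{22628} - \frac{198}{83} = - \frac{4477771}{1878124}$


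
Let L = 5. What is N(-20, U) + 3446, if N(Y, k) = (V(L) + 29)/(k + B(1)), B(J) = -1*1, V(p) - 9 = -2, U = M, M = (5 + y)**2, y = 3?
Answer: 24126/7 ≈ 3446.6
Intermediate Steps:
M = 64 (M = (5 + 3)**2 = 8**2 = 64)
U = 64
V(p) = 7 (V(p) = 9 - 2 = 7)
B(J) = -1
N(Y, k) = 36/(-1 + k) (N(Y, k) = (7 + 29)/(k - 1) = 36/(-1 + k))
N(-20, U) + 3446 = 36/(-1 + 64) + 3446 = 36/63 + 3446 = 36*(1/63) + 3446 = 4/7 + 3446 = 24126/7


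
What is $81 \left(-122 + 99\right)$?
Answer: $-1863$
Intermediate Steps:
$81 \left(-122 + 99\right) = 81 \left(-23\right) = -1863$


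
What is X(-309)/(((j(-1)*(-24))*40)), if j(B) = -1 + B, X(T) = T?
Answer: -103/640 ≈ -0.16094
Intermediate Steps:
X(-309)/(((j(-1)*(-24))*40)) = -309*(-1/(960*(-1 - 1))) = -309/(-2*(-24)*40) = -309/(48*40) = -309/1920 = -309*1/1920 = -103/640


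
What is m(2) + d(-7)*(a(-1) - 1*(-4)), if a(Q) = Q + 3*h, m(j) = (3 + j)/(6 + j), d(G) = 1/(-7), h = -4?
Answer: 107/56 ≈ 1.9107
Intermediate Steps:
d(G) = -⅐
m(j) = (3 + j)/(6 + j)
a(Q) = -12 + Q (a(Q) = Q + 3*(-4) = Q - 12 = -12 + Q)
m(2) + d(-7)*(a(-1) - 1*(-4)) = (3 + 2)/(6 + 2) - ((-12 - 1) - 1*(-4))/7 = 5/8 - (-13 + 4)/7 = (⅛)*5 - ⅐*(-9) = 5/8 + 9/7 = 107/56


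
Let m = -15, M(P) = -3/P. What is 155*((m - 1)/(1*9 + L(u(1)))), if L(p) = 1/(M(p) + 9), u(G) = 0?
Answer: -2480/9 ≈ -275.56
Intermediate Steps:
L(p) = 1/(9 - 3/p) (L(p) = 1/(-3/p + 9) = 1/(9 - 3/p))
155*((m - 1)/(1*9 + L(u(1)))) = 155*((-15 - 1)/(1*9 + (⅓)*0/(-1 + 3*0))) = 155*(-16/(9 + (⅓)*0/(-1 + 0))) = 155*(-16/(9 + (⅓)*0/(-1))) = 155*(-16/(9 + (⅓)*0*(-1))) = 155*(-16/(9 + 0)) = 155*(-16/9) = -2480/9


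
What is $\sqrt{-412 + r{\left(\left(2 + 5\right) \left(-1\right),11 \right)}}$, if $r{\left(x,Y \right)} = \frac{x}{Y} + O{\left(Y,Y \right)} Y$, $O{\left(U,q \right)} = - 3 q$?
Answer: $\frac{6 i \sqrt{2607}}{11} \approx 27.85 i$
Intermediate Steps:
$r{\left(x,Y \right)} = - 3 Y^{2} + \frac{x}{Y}$ ($r{\left(x,Y \right)} = \frac{x}{Y} + - 3 Y Y = \frac{x}{Y} - 3 Y^{2} = - 3 Y^{2} + \frac{x}{Y}$)
$\sqrt{-412 + r{\left(\left(2 + 5\right) \left(-1\right),11 \right)}} = \sqrt{-412 + \frac{\left(2 + 5\right) \left(-1\right) - 3 \cdot 11^{3}}{11}} = \sqrt{-412 + \frac{7 \left(-1\right) - 3993}{11}} = \sqrt{-412 + \frac{-7 - 3993}{11}} = \sqrt{-412 + \frac{1}{11} \left(-4000\right)} = \sqrt{-412 - \frac{4000}{11}} = \sqrt{- \frac{8532}{11}} = \frac{6 i \sqrt{2607}}{11}$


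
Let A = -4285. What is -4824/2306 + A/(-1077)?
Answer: 2342881/1241781 ≈ 1.8867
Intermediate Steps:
-4824/2306 + A/(-1077) = -4824/2306 - 4285/(-1077) = -4824*1/2306 - 4285*(-1/1077) = -2412/1153 + 4285/1077 = 2342881/1241781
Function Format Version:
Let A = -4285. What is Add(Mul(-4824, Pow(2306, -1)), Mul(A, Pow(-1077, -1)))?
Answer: Rational(2342881, 1241781) ≈ 1.8867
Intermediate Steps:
Add(Mul(-4824, Pow(2306, -1)), Mul(A, Pow(-1077, -1))) = Add(Mul(-4824, Pow(2306, -1)), Mul(-4285, Pow(-1077, -1))) = Add(Mul(-4824, Rational(1, 2306)), Mul(-4285, Rational(-1, 1077))) = Add(Rational(-2412, 1153), Rational(4285, 1077)) = Rational(2342881, 1241781)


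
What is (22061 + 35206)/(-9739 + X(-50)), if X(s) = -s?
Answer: -57267/9689 ≈ -5.9105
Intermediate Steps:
(22061 + 35206)/(-9739 + X(-50)) = (22061 + 35206)/(-9739 - 1*(-50)) = 57267/(-9739 + 50) = 57267/(-9689) = 57267*(-1/9689) = -57267/9689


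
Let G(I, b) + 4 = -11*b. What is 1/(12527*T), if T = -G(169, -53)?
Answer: -1/7253133 ≈ -1.3787e-7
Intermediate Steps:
G(I, b) = -4 - 11*b
T = -579 (T = -(-4 - 11*(-53)) = -(-4 + 583) = -1*579 = -579)
1/(12527*T) = 1/(12527*(-579)) = (1/12527)*(-1/579) = -1/7253133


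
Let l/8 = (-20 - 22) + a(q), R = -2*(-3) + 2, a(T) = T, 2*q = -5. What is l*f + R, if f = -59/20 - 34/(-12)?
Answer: 743/15 ≈ 49.533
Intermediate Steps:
f = -7/60 (f = -59*1/20 - 34*(-1/12) = -59/20 + 17/6 = -7/60 ≈ -0.11667)
q = -5/2 (q = (1/2)*(-5) = -5/2 ≈ -2.5000)
R = 8 (R = 6 + 2 = 8)
l = -356 (l = 8*((-20 - 22) - 5/2) = 8*(-42 - 5/2) = 8*(-89/2) = -356)
l*f + R = -356*(-7/60) + 8 = 623/15 + 8 = 743/15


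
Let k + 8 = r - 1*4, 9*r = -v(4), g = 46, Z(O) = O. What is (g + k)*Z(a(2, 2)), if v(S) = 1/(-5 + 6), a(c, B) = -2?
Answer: -610/9 ≈ -67.778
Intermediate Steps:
v(S) = 1 (v(S) = 1/1 = 1)
r = -⅑ (r = (-1)/9 = (-1*1)/9 = (⅑)*(-1) = -⅑ ≈ -0.11111)
k = -109/9 (k = -8 + (-⅑ - 1*4) = -8 + (-⅑ - 4) = -8 - 37/9 = -109/9 ≈ -12.111)
(g + k)*Z(a(2, 2)) = (46 - 109/9)*(-2) = (305/9)*(-2) = -610/9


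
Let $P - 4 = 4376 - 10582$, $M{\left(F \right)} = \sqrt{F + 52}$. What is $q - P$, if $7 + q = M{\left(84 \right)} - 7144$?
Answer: $-949 + 2 \sqrt{34} \approx -937.34$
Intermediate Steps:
$M{\left(F \right)} = \sqrt{52 + F}$
$P = -6202$ ($P = 4 + \left(4376 - 10582\right) = 4 - 6206 = -6202$)
$q = -7151 + 2 \sqrt{34}$ ($q = -7 - \left(7144 - \sqrt{52 + 84}\right) = -7 - \left(7144 - \sqrt{136}\right) = -7 - \left(7144 - 2 \sqrt{34}\right) = -7151 + 2 \sqrt{34} \approx -7139.3$)
$q - P = \left(-7151 + 2 \sqrt{34}\right) - -6202 = \left(-7151 + 2 \sqrt{34}\right) + 6202 = -949 + 2 \sqrt{34}$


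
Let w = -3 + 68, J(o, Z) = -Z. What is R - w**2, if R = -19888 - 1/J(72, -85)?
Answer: -2049606/85 ≈ -24113.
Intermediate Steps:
w = 65
R = -1690481/85 (R = -19888 - 1/((-1*(-85))) = -19888 - 1/85 = -1690481/85 ≈ -19888.)
R - w**2 = -1690481/85 - 1*65**2 = -1690481/85 - 1*4225 = -1690481/85 - 4225 = -2049606/85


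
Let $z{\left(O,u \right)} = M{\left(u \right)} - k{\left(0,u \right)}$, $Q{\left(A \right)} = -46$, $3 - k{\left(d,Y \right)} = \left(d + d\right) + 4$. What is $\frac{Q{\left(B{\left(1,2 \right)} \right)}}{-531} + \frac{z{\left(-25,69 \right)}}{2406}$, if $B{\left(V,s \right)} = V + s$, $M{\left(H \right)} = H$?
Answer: $\frac{24641}{212931} \approx 0.11572$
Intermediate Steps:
$k{\left(d,Y \right)} = -1 - 2 d$ ($k{\left(d,Y \right)} = 3 - \left(\left(d + d\right) + 4\right) = 3 - \left(2 d + 4\right) = 3 - \left(4 + 2 d\right) = -1 - 2 d$)
$z{\left(O,u \right)} = 1 + u$ ($z{\left(O,u \right)} = u - \left(-1 - 0\right) = u - \left(-1 + 0\right) = u - -1 = u + 1 = 1 + u$)
$\frac{Q{\left(B{\left(1,2 \right)} \right)}}{-531} + \frac{z{\left(-25,69 \right)}}{2406} = - \frac{46}{-531} + \frac{1 + 69}{2406} = \left(-46\right) \left(- \frac{1}{531}\right) + 70 \cdot \frac{1}{2406} = \frac{46}{531} + \frac{35}{1203} = \frac{24641}{212931}$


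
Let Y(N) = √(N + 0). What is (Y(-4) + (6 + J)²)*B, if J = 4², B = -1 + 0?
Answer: -484 - 2*I ≈ -484.0 - 2.0*I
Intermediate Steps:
B = -1
J = 16
Y(N) = √N
(Y(-4) + (6 + J)²)*B = (√(-4) + (6 + 16)²)*(-1) = (2*I + 22²)*(-1) = (2*I + 484)*(-1) = (484 + 2*I)*(-1) = -484 - 2*I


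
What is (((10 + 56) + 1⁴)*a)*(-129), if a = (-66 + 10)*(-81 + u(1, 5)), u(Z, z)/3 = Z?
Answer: -37752624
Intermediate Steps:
u(Z, z) = 3*Z
a = 4368 (a = (-66 + 10)*(-81 + 3*1) = -56*(-81 + 3) = -56*(-78) = 4368)
(((10 + 56) + 1⁴)*a)*(-129) = (((10 + 56) + 1⁴)*4368)*(-129) = ((66 + 1)*4368)*(-129) = (67*4368)*(-129) = 292656*(-129) = -37752624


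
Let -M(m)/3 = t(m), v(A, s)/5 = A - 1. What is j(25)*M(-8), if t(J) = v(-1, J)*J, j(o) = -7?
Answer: 1680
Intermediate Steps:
v(A, s) = -5 + 5*A (v(A, s) = 5*(A - 1) = 5*(-1 + A) = -5 + 5*A)
t(J) = -10*J (t(J) = (-5 + 5*(-1))*J = (-5 - 5)*J = -10*J)
M(m) = 30*m (M(m) = -(-30)*m = 30*m)
j(25)*M(-8) = -210*(-8) = -7*(-240) = 1680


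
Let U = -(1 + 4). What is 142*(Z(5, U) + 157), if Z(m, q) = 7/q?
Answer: 110476/5 ≈ 22095.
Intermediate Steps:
U = -5 (U = -1*5 = -5)
142*(Z(5, U) + 157) = 142*(7/(-5) + 157) = 142*(7*(-⅕) + 157) = 142*(-7/5 + 157) = 142*(778/5) = 110476/5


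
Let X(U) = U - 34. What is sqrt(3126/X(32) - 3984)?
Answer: 43*I*sqrt(3) ≈ 74.478*I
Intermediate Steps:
X(U) = -34 + U
sqrt(3126/X(32) - 3984) = sqrt(3126/(-34 + 32) - 3984) = sqrt(3126/(-2) - 3984) = sqrt(3126*(-1/2) - 3984) = sqrt(-1563 - 3984) = sqrt(-5547) = 43*I*sqrt(3)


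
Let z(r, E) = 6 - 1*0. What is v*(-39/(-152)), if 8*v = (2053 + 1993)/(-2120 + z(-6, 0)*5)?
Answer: -78897/1270720 ≈ -0.062088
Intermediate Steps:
z(r, E) = 6 (z(r, E) = 6 + 0 = 6)
v = -2023/8360 (v = ((2053 + 1993)/(-2120 + 6*5))/8 = (4046/(-2120 + 30))/8 = (4046/(-2090))/8 = (4046*(-1/2090))/8 = (⅛)*(-2023/1045) = -2023/8360 ≈ -0.24199)
v*(-39/(-152)) = -(-78897)/(8360*(-152)) = -(-78897)*(-1)/(8360*152) = -2023/8360*39/152 = -78897/1270720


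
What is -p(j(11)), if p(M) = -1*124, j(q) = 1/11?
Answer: 124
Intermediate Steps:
j(q) = 1/11
p(M) = -124
-p(j(11)) = -1*(-124) = 124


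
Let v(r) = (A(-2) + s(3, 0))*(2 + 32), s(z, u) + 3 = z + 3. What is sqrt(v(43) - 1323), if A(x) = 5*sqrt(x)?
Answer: sqrt(-1221 + 170*I*sqrt(2)) ≈ 3.4237 + 35.11*I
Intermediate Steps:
s(z, u) = z (s(z, u) = -3 + (z + 3) = -3 + (3 + z) = z)
v(r) = 102 + 170*I*sqrt(2) (v(r) = (5*sqrt(-2) + 3)*(2 + 32) = (5*(I*sqrt(2)) + 3)*34 = (5*I*sqrt(2) + 3)*34 = (3 + 5*I*sqrt(2))*34 = 102 + 170*I*sqrt(2))
sqrt(v(43) - 1323) = sqrt((102 + 170*I*sqrt(2)) - 1323) = sqrt(-1221 + 170*I*sqrt(2))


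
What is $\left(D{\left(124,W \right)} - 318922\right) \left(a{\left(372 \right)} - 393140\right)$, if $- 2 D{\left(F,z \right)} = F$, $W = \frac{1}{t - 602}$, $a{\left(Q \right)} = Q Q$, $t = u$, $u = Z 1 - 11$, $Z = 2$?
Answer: $81263087904$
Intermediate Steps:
$u = -9$ ($u = 2 \cdot 1 - 11 = 2 - 11 = -9$)
$t = -9$
$a{\left(Q \right)} = Q^{2}$
$W = - \frac{1}{611}$ ($W = \frac{1}{-9 - 602} = \frac{1}{-611} = - \frac{1}{611} \approx -0.0016367$)
$D{\left(F,z \right)} = - \frac{F}{2}$
$\left(D{\left(124,W \right)} - 318922\right) \left(a{\left(372 \right)} - 393140\right) = \left(\left(- \frac{1}{2}\right) 124 - 318922\right) \left(372^{2} - 393140\right) = \left(-62 - 318922\right) \left(138384 - 393140\right) = \left(-318984\right) \left(-254756\right) = 81263087904$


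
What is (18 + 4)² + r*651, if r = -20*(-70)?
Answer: 911884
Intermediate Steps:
r = 1400
(18 + 4)² + r*651 = (18 + 4)² + 1400*651 = 22² + 911400 = 484 + 911400 = 911884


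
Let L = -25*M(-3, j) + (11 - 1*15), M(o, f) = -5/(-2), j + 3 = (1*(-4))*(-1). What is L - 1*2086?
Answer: -4305/2 ≈ -2152.5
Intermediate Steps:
j = 1 (j = -3 + (1*(-4))*(-1) = -3 - 4*(-1) = -3 + 4 = 1)
M(o, f) = 5/2 (M(o, f) = -5*(-1/2) = 5/2)
L = -133/2 (L = -25*5/2 + (11 - 1*15) = -125/2 + (11 - 15) = -125/2 - 4 = -133/2 ≈ -66.500)
L - 1*2086 = -133/2 - 1*2086 = -133/2 - 2086 = -4305/2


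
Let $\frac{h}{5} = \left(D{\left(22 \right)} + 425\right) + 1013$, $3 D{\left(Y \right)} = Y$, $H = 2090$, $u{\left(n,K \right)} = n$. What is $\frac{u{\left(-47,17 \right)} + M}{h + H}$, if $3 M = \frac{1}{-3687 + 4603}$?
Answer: $- \frac{1987}{393880} \approx -0.0050447$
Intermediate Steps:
$M = \frac{1}{2748}$ ($M = \frac{1}{3 \left(-3687 + 4603\right)} = \frac{1}{3 \cdot 916} = \frac{1}{3} \cdot \frac{1}{916} = \frac{1}{2748} \approx 0.0003639$)
$D{\left(Y \right)} = \frac{Y}{3}$
$h = \frac{21680}{3}$ ($h = 5 \left(\left(\frac{1}{3} \cdot 22 + 425\right) + 1013\right) = 5 \left(\left(\frac{22}{3} + 425\right) + 1013\right) = 5 \left(\frac{1297}{3} + 1013\right) = 5 \cdot \frac{4336}{3} = \frac{21680}{3} \approx 7226.7$)
$\frac{u{\left(-47,17 \right)} + M}{h + H} = \frac{-47 + \frac{1}{2748}}{\frac{21680}{3} + 2090} = - \frac{129155}{2748 \cdot \frac{27950}{3}} = \left(- \frac{129155}{2748}\right) \frac{3}{27950} = - \frac{1987}{393880}$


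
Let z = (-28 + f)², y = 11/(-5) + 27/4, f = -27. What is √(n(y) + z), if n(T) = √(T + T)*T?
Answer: √(1210000 + 182*√910)/20 ≈ 55.125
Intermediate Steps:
y = 91/20 (y = 11*(-⅕) + 27*(¼) = -11/5 + 27/4 = 91/20 ≈ 4.5500)
z = 3025 (z = (-28 - 27)² = (-55)² = 3025)
n(T) = √2*T^(3/2) (n(T) = √(2*T)*T = (√2*√T)*T = √2*T^(3/2))
√(n(y) + z) = √(√2*(91/20)^(3/2) + 3025) = √(√2*(91*√455/200) + 3025) = √(91*√910/200 + 3025) = √(3025 + 91*√910/200)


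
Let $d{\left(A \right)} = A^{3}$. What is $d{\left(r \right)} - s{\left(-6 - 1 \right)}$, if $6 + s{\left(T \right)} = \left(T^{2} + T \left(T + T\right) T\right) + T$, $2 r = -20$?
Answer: $-350$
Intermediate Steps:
$r = -10$ ($r = \frac{1}{2} \left(-20\right) = -10$)
$s{\left(T \right)} = -6 + T + T^{2} + 2 T^{3}$ ($s{\left(T \right)} = -6 + \left(\left(T^{2} + T \left(T + T\right) T\right) + T\right) = -6 + \left(\left(T^{2} + T 2 T T\right) + T\right) = -6 + \left(\left(T^{2} + 2 T^{2} T\right) + T\right) = -6 + \left(\left(T^{2} + 2 T^{3}\right) + T\right) = -6 + \left(T + T^{2} + 2 T^{3}\right) = -6 + T + T^{2} + 2 T^{3}$)
$d{\left(r \right)} - s{\left(-6 - 1 \right)} = \left(-10\right)^{3} - \left(-6 - 7 + \left(-6 - 1\right)^{2} + 2 \left(-6 - 1\right)^{3}\right) = -1000 - \left(-6 - 7 + \left(-7\right)^{2} + 2 \left(-7\right)^{3}\right) = -1000 - \left(-6 - 7 + 49 + 2 \left(-343\right)\right) = -1000 - \left(-6 - 7 + 49 - 686\right) = -1000 - -650 = -1000 + 650 = -350$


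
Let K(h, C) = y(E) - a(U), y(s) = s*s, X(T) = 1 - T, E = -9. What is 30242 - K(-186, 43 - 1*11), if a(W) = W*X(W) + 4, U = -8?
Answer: 30093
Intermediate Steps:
a(W) = 4 + W*(1 - W) (a(W) = W*(1 - W) + 4 = 4 + W*(1 - W))
y(s) = s²
K(h, C) = 149 (K(h, C) = (-9)² - (4 - 1*(-8)*(-1 - 8)) = 81 - (4 - 1*(-8)*(-9)) = 81 - (4 - 72) = 81 - 1*(-68) = 81 + 68 = 149)
30242 - K(-186, 43 - 1*11) = 30242 - 1*149 = 30242 - 149 = 30093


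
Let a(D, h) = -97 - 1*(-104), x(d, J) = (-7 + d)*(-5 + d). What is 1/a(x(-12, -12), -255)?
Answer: ⅐ ≈ 0.14286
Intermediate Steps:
a(D, h) = 7 (a(D, h) = -97 + 104 = 7)
1/a(x(-12, -12), -255) = 1/7 = ⅐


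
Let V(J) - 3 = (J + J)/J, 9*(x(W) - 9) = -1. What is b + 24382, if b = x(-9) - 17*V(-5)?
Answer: 218753/9 ≈ 24306.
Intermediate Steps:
x(W) = 80/9 (x(W) = 9 + (⅑)*(-1) = 9 - ⅑ = 80/9)
V(J) = 5 (V(J) = 3 + (J + J)/J = 3 + (2*J)/J = 3 + 2 = 5)
b = -685/9 (b = 80/9 - 17*5 = 80/9 - 85 = -685/9 ≈ -76.111)
b + 24382 = -685/9 + 24382 = 218753/9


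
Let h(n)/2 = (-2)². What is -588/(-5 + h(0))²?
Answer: -196/3 ≈ -65.333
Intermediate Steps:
h(n) = 8 (h(n) = 2*(-2)² = 2*4 = 8)
-588/(-5 + h(0))² = -588/(-5 + 8)² = -588/(3²) = -588/9 = -588*⅑ = -196/3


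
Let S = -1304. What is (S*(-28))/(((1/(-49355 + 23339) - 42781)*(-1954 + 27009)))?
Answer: -949896192/27885976902335 ≈ -3.4064e-5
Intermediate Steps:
(S*(-28))/(((1/(-49355 + 23339) - 42781)*(-1954 + 27009))) = (-1304*(-28))/(((1/(-49355 + 23339) - 42781)*(-1954 + 27009))) = 36512/(((1/(-26016) - 42781)*25055)) = 36512/(((-1/26016 - 42781)*25055)) = 36512/((-1112990497/26016*25055)) = 36512/(-27885976902335/26016) = 36512*(-26016/27885976902335) = -949896192/27885976902335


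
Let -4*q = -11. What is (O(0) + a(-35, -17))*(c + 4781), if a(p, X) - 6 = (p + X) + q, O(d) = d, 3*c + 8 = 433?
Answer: -638716/3 ≈ -2.1291e+5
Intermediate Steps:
c = 425/3 (c = -8/3 + (1/3)*433 = -8/3 + 433/3 = 425/3 ≈ 141.67)
q = 11/4 (q = -1/4*(-11) = 11/4 ≈ 2.7500)
a(p, X) = 35/4 + X + p (a(p, X) = 6 + ((p + X) + 11/4) = 6 + ((X + p) + 11/4) = 6 + (11/4 + X + p) = 35/4 + X + p)
(O(0) + a(-35, -17))*(c + 4781) = (0 + (35/4 - 17 - 35))*(425/3 + 4781) = (0 - 173/4)*(14768/3) = -173/4*14768/3 = -638716/3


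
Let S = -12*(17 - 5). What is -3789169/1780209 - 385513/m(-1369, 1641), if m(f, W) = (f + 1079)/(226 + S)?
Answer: 28137492771392/258130305 ≈ 1.0901e+5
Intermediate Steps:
S = -144 (S = -12*12 = -144)
m(f, W) = 1079/82 + f/82 (m(f, W) = (f + 1079)/(226 - 144) = (1079 + f)/82 = (1079 + f)*(1/82) = 1079/82 + f/82)
-3789169/1780209 - 385513/m(-1369, 1641) = -3789169/1780209 - 385513/(1079/82 + (1/82)*(-1369)) = -3789169*1/1780209 - 385513/(1079/82 - 1369/82) = -3789169/1780209 - 385513/(-145/41) = -3789169/1780209 - 385513*(-41/145) = -3789169/1780209 + 15806033/145 = 28137492771392/258130305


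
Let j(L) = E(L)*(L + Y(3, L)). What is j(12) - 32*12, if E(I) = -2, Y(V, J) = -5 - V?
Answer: -392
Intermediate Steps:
j(L) = 16 - 2*L (j(L) = -2*(L + (-5 - 1*3)) = -2*(L + (-5 - 3)) = -2*(L - 8) = -2*(-8 + L) = 16 - 2*L)
j(12) - 32*12 = (16 - 2*12) - 32*12 = (16 - 24) - 1*384 = -8 - 384 = -392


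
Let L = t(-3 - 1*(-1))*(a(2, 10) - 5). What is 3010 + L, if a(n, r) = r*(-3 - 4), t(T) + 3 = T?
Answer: 3385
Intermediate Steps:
t(T) = -3 + T
a(n, r) = -7*r (a(n, r) = r*(-7) = -7*r)
L = 375 (L = (-3 + (-3 - 1*(-1)))*(-7*10 - 5) = (-3 + (-3 + 1))*(-70 - 5) = (-3 - 2)*(-75) = -5*(-75) = 375)
3010 + L = 3010 + 375 = 3385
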